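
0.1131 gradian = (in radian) 0.001777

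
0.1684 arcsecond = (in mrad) 0.0008164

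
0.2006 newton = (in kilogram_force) 0.02046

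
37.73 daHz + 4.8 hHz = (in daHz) 85.73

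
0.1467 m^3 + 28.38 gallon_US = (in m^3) 0.2541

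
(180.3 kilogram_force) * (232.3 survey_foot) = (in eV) 7.814e+23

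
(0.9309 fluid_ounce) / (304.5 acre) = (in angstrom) 0.2234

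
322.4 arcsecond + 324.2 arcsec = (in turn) 0.0004989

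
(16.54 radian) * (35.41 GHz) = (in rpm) 5.593e+12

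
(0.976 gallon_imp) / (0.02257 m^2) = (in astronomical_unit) 1.314e-12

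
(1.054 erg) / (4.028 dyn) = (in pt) 7.417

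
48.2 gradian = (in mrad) 757.1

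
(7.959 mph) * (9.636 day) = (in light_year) 3.131e-10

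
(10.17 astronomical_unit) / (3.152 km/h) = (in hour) 4.827e+08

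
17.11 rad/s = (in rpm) 163.4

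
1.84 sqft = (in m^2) 0.1709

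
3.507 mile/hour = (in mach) 0.004604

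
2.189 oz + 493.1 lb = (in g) 2.237e+05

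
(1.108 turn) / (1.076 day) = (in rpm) 0.0007151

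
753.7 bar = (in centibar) 7.537e+04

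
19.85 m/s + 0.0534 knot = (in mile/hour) 44.46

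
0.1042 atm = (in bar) 0.1056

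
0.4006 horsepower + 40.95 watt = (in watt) 339.7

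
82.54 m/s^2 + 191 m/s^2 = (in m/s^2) 273.5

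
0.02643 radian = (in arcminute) 90.86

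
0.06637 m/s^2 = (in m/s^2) 0.06637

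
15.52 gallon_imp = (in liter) 70.56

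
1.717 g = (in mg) 1717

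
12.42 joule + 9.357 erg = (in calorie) 2.968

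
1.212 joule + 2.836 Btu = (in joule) 2993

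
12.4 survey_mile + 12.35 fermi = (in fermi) 1.996e+19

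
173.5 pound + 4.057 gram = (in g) 7.87e+04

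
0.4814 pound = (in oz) 7.702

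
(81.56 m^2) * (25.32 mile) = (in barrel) 2.09e+07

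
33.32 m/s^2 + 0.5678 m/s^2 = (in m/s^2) 33.89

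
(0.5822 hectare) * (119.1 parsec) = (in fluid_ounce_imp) 7.53e+26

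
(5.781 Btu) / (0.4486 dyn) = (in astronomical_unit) 0.009089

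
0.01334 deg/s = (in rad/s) 0.0002328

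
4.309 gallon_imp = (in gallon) 5.175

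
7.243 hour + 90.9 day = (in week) 13.03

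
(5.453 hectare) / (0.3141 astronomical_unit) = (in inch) 4.569e-05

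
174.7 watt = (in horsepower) 0.2343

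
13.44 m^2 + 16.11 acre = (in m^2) 6.521e+04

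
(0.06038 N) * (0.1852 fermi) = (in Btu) 1.06e-20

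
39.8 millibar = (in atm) 0.03928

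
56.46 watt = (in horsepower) 0.07571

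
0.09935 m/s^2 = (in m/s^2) 0.09935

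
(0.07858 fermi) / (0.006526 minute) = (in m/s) 2.007e-16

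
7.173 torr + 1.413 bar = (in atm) 1.404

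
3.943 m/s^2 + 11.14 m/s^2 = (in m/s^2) 15.08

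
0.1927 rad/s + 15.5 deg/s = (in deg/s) 26.54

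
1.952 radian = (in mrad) 1952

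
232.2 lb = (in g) 1.053e+05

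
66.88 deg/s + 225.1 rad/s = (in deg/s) 1.296e+04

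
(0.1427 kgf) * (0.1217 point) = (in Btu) 5.695e-08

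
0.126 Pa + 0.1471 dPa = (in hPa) 0.001407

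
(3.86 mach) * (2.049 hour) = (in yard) 1.06e+07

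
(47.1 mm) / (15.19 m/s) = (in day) 3.589e-08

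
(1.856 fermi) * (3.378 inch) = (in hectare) 1.592e-20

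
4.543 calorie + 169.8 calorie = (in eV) 4.553e+21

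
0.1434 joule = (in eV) 8.95e+17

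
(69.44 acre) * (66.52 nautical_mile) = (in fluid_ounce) 1.171e+15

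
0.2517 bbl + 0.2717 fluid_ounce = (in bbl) 0.2518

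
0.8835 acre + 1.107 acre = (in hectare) 0.8055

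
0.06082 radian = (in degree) 3.485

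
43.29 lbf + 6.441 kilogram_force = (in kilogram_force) 26.08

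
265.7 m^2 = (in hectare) 0.02657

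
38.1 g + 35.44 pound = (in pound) 35.52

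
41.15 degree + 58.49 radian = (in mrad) 5.921e+04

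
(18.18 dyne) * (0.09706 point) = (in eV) 3.885e+10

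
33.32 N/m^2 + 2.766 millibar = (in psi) 0.04495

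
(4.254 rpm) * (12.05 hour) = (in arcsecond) 3.986e+09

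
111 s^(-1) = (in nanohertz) 1.11e+11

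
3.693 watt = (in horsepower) 0.004952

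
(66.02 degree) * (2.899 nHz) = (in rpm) 3.19e-08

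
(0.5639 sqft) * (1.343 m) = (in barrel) 0.4425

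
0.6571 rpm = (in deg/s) 3.943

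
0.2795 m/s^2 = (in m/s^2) 0.2795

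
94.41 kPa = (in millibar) 944.1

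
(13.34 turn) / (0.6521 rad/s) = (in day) 0.001488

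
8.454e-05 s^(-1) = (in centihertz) 0.008454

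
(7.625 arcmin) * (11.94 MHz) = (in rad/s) 2.648e+04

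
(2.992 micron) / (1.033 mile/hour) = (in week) 1.071e-11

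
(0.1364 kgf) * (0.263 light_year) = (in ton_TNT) 7.955e+05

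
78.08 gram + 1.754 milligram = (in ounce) 2.754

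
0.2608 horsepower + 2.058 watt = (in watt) 196.5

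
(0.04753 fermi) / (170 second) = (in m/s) 2.796e-19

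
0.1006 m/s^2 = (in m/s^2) 0.1006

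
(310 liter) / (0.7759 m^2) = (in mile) 0.0002483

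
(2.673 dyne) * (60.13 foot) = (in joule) 0.0004899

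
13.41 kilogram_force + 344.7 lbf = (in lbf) 374.3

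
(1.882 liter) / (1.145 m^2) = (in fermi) 1.644e+12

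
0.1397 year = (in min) 7.343e+04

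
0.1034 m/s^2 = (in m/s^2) 0.1034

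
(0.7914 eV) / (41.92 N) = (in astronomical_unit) 2.022e-32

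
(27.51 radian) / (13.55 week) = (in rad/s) 3.357e-06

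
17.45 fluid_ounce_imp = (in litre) 0.4958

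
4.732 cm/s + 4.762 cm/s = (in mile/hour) 0.2124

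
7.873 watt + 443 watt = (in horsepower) 0.6046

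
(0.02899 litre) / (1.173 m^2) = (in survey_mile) 1.536e-08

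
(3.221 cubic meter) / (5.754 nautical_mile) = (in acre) 7.469e-08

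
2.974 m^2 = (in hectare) 0.0002974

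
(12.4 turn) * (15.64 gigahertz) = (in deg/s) 6.982e+13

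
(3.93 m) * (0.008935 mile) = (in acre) 0.01396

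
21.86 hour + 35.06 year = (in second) 1.106e+09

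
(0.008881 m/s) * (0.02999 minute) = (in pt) 45.3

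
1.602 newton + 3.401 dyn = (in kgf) 0.1634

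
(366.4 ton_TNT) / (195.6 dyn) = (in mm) 7.838e+17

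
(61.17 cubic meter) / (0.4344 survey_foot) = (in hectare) 0.0462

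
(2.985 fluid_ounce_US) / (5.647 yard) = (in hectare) 1.71e-09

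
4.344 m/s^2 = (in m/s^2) 4.344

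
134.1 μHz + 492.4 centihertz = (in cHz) 492.4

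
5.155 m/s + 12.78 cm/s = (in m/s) 5.283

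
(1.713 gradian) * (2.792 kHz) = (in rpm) 717.4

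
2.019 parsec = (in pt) 1.766e+20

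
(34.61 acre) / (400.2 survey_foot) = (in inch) 4.521e+04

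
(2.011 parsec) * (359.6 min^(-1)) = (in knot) 7.229e+17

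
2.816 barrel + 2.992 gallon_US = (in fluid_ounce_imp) 1.616e+04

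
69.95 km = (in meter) 6.995e+04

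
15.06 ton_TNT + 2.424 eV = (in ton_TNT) 15.06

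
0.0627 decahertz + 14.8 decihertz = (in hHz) 0.02107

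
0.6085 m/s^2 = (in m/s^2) 0.6085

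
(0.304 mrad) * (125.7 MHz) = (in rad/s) 3.821e+04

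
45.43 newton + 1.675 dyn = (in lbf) 10.21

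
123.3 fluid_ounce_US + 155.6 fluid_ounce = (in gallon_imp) 1.814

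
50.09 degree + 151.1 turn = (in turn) 151.2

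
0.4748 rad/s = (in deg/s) 27.2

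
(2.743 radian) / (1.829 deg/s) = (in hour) 0.02387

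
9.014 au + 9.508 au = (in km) 2.771e+09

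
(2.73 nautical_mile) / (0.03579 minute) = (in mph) 5267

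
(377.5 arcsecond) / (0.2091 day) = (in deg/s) 5.804e-06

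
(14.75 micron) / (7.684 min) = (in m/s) 3.199e-08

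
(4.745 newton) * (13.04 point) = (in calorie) 0.005217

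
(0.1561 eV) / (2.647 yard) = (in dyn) 1.033e-15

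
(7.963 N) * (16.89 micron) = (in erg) 1345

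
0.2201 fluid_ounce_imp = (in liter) 0.006254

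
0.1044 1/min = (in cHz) 0.174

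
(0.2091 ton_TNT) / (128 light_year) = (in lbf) 1.624e-10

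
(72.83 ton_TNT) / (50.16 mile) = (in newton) 3.775e+06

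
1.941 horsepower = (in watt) 1447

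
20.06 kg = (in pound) 44.22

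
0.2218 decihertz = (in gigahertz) 2.218e-11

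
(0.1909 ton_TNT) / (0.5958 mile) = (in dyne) 8.33e+10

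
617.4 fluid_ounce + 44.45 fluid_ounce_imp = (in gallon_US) 5.157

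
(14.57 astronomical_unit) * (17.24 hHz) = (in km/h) 1.353e+16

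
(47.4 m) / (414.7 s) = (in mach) 0.0003357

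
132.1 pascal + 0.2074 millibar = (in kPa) 0.1528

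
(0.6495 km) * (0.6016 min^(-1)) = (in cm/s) 651.2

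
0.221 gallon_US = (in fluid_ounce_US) 28.29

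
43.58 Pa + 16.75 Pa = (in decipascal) 603.3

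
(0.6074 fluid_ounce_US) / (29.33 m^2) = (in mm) 0.0006124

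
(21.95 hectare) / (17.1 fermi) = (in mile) 7.976e+15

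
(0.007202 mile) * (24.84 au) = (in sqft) 4.636e+14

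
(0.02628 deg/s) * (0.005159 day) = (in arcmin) 702.8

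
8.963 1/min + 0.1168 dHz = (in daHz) 0.01611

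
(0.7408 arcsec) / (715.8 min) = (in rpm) 7.986e-10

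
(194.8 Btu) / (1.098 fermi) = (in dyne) 1.872e+25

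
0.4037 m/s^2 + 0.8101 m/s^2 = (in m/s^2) 1.214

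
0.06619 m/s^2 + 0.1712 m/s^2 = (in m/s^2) 0.2374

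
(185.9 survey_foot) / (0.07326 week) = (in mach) 3.756e-06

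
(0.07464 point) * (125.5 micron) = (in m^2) 3.305e-09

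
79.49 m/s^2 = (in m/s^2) 79.49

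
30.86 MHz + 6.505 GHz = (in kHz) 6.536e+06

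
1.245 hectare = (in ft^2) 1.34e+05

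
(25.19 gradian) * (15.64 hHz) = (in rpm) 5910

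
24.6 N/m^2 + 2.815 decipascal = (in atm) 0.0002456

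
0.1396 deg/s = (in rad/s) 0.002436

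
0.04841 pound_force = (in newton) 0.2153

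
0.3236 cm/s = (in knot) 0.00629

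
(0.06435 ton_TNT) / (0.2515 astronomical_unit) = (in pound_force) 0.001609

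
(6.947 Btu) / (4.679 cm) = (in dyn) 1.566e+10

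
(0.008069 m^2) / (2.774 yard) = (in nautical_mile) 1.718e-06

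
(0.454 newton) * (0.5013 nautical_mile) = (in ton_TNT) 1.007e-07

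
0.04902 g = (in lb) 0.0001081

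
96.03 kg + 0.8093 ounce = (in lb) 211.8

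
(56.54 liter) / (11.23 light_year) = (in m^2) 5.322e-19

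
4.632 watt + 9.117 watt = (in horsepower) 0.01844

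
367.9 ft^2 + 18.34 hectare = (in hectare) 18.34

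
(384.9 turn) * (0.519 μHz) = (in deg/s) 0.07191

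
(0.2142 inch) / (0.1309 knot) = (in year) 2.562e-09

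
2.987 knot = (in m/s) 1.537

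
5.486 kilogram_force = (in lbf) 12.09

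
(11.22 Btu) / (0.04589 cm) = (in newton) 2.58e+07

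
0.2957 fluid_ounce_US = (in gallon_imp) 0.001924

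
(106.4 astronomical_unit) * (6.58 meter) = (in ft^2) 1.127e+15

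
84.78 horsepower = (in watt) 6.322e+04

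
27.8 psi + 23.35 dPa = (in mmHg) 1438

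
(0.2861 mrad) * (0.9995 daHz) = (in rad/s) 0.00286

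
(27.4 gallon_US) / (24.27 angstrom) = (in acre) 1.056e+04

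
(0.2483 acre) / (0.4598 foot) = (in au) 4.793e-08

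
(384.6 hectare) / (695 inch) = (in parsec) 7.061e-12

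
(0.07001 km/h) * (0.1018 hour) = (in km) 0.007127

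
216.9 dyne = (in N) 0.002169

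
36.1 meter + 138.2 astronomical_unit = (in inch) 8.14e+14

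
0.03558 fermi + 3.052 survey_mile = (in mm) 4.912e+06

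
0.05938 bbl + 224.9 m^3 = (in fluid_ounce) 7.605e+06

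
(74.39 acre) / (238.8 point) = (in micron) 3.574e+12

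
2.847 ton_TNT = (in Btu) 1.129e+07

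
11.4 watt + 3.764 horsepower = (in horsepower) 3.779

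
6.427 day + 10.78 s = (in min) 9255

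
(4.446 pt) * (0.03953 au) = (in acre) 2292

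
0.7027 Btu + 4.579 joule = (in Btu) 0.707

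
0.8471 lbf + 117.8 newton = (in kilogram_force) 12.4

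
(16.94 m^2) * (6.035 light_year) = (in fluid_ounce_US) 3.27e+22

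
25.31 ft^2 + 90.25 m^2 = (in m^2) 92.6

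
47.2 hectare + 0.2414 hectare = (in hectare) 47.44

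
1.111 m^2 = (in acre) 0.0002745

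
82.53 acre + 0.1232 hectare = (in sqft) 3.608e+06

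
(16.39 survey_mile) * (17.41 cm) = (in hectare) 0.4592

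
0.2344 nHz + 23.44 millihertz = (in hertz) 0.02344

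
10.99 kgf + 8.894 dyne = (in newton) 107.8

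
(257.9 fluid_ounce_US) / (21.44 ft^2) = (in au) 2.56e-14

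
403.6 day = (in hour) 9686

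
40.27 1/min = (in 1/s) 0.6712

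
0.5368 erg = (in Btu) 5.088e-11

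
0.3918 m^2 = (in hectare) 3.918e-05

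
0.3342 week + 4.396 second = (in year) 0.006409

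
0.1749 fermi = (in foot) 5.738e-16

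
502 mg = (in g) 0.502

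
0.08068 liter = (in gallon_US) 0.02131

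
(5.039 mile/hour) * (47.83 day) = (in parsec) 3.017e-10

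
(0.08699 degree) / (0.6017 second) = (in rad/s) 0.002523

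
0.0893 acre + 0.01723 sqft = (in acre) 0.0893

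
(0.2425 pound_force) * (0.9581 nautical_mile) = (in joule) 1914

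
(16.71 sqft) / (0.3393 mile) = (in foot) 0.009327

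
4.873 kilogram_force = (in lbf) 10.74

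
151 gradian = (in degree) 135.9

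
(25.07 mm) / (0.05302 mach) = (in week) 2.296e-09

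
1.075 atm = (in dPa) 1.089e+06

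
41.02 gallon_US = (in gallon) 41.02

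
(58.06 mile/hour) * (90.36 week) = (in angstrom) 1.418e+19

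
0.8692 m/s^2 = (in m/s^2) 0.8692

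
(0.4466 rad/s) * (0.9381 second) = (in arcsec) 8.642e+04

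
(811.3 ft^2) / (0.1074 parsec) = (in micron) 2.274e-08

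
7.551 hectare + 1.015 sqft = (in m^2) 7.551e+04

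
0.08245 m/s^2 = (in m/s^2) 0.08245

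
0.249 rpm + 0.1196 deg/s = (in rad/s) 0.02816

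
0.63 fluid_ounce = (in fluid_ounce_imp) 0.6557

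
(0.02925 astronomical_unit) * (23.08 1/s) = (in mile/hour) 2.259e+11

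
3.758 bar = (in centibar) 375.8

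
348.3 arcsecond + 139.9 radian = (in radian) 139.9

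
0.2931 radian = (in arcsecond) 6.046e+04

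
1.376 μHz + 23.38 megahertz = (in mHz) 2.338e+10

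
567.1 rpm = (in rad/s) 59.39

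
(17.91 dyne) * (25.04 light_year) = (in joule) 4.243e+13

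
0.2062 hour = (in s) 742.3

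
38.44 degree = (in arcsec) 1.384e+05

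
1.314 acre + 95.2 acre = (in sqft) 4.204e+06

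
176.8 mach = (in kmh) 2.167e+05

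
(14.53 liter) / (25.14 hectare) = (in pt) 0.0001638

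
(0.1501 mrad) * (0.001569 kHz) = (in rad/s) 0.0002355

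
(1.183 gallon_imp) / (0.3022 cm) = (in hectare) 0.000178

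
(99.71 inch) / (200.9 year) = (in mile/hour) 8.942e-10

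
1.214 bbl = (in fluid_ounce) 6526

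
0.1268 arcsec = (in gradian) 3.914e-05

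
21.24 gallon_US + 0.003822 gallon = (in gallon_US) 21.24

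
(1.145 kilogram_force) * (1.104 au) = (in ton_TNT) 443.2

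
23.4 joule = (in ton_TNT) 5.593e-09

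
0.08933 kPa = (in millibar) 0.8933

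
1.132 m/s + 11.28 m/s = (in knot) 24.13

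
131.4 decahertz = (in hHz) 13.14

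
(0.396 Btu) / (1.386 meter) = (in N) 301.4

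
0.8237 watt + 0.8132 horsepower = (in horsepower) 0.8143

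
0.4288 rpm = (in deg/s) 2.573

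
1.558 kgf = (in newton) 15.28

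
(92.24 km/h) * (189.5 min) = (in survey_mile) 181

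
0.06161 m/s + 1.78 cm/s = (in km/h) 0.2859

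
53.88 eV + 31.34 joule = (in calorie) 7.49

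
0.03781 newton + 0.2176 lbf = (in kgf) 0.1026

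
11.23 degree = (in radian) 0.196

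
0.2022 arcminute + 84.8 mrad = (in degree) 4.862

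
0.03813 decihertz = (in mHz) 3.813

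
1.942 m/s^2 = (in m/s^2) 1.942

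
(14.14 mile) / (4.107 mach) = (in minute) 0.2712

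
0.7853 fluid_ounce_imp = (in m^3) 2.231e-05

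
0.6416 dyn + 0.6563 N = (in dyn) 6.563e+04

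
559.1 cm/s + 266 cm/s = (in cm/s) 825.1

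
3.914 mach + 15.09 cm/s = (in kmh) 4798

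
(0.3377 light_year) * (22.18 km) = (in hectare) 7.086e+15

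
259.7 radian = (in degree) 1.488e+04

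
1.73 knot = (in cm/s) 89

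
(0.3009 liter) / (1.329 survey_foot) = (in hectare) 7.428e-08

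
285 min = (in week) 0.02827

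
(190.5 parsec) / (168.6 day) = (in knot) 7.844e+11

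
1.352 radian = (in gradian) 86.07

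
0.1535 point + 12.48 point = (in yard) 0.004874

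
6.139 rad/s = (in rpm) 58.62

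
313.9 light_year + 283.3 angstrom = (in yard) 3.248e+18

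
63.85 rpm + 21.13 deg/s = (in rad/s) 7.055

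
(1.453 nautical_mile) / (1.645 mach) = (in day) 5.56e-05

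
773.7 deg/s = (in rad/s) 13.5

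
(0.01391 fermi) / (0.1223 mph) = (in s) 2.544e-16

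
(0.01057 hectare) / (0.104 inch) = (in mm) 4.001e+07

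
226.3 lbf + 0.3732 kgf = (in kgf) 103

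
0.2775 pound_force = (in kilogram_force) 0.1259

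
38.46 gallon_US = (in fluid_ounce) 4923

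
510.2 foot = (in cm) 1.555e+04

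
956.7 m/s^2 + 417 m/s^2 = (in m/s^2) 1374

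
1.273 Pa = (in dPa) 12.73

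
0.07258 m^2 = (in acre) 1.793e-05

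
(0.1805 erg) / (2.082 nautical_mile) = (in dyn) 4.681e-07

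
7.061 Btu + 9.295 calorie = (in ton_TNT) 1.79e-06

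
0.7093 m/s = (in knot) 1.379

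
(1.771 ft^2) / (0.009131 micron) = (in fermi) 1.802e+22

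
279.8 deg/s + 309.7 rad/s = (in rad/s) 314.6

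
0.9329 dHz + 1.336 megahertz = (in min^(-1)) 8.016e+07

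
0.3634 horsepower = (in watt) 271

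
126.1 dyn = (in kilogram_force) 0.0001286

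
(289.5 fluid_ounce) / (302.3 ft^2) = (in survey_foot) 0.001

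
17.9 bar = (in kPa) 1790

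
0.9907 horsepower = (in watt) 738.8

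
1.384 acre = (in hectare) 0.5601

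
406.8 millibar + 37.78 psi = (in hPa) 3012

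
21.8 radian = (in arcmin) 7.494e+04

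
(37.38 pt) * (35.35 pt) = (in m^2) 0.0001644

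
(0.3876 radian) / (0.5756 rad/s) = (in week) 1.113e-06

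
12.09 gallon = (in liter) 45.77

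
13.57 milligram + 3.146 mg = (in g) 0.01672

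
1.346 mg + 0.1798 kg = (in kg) 0.1798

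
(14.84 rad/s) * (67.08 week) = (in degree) 3.45e+10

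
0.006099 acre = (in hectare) 0.002468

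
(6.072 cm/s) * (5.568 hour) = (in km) 1.217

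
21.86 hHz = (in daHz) 218.6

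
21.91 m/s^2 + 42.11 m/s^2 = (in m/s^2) 64.02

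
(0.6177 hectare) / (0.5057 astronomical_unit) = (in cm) 8.165e-06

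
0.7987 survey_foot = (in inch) 9.584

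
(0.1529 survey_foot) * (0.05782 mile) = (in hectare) 0.0004337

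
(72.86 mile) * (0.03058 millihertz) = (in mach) 0.01053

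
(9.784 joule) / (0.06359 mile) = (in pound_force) 0.02149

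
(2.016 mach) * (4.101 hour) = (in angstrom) 1.013e+17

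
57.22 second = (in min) 0.9537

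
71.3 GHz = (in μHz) 7.13e+16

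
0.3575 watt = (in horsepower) 0.0004794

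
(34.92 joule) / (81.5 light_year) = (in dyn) 4.529e-12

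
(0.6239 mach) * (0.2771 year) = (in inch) 7.309e+10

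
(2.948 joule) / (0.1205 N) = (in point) 6.935e+04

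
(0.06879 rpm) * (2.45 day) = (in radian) 1525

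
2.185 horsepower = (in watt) 1629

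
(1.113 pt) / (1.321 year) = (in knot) 1.832e-11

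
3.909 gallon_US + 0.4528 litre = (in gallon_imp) 3.355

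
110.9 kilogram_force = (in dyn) 1.088e+08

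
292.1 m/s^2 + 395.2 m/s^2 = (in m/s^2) 687.3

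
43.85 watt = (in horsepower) 0.0588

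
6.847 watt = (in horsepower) 0.009182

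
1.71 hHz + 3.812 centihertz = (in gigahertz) 1.71e-07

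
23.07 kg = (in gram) 2.307e+04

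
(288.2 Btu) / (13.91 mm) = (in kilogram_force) 2.229e+06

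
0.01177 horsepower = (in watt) 8.777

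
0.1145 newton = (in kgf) 0.01168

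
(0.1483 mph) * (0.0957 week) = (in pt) 1.088e+07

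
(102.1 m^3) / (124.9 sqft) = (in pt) 2.494e+04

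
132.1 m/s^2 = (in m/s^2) 132.1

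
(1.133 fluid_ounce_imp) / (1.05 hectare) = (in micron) 0.003066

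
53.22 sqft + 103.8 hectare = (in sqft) 1.117e+07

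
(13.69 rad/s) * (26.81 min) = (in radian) 2.202e+04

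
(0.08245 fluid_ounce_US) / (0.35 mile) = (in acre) 1.07e-12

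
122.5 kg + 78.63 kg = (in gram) 2.011e+05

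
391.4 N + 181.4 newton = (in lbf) 128.8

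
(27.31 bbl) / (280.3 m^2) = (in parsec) 5.02e-19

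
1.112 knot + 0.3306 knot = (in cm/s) 74.21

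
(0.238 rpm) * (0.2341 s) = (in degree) 0.3343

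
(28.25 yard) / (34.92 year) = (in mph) 5.247e-08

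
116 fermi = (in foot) 3.806e-13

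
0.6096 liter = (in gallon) 0.161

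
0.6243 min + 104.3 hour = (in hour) 104.3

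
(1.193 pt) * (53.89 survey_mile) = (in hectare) 0.00365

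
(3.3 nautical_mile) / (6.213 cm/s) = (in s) 9.837e+04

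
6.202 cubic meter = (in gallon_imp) 1364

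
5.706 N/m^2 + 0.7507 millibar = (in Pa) 80.78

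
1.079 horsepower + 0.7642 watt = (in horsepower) 1.08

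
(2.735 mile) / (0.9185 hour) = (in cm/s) 133.1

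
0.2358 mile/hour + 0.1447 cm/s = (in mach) 0.0003138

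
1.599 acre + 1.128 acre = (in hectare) 1.104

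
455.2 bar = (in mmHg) 3.414e+05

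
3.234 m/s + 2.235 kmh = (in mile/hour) 8.623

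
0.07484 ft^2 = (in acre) 1.718e-06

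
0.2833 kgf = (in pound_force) 0.6246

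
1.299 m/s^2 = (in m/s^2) 1.299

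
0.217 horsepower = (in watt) 161.8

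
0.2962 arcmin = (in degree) 0.004937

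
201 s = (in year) 6.374e-06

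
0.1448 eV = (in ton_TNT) 5.545e-30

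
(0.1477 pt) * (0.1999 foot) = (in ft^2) 3.417e-05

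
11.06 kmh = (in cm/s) 307.2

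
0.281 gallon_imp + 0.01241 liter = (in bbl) 0.008113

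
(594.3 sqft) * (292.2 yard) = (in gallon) 3.897e+06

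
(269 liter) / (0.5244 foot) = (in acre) 0.0004159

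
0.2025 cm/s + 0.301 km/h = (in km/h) 0.3083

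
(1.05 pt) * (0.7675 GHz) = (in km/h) 1.023e+06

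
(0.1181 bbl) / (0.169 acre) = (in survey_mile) 1.706e-08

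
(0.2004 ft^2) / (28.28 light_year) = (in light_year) 7.355e-36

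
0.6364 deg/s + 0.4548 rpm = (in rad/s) 0.05873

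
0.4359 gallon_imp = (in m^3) 0.001982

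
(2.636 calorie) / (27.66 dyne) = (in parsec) 1.292e-12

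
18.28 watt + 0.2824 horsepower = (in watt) 228.9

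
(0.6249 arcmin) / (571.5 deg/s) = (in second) 1.822e-05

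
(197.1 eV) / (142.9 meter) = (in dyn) 2.21e-14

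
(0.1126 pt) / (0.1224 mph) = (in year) 2.302e-11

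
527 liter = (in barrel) 3.315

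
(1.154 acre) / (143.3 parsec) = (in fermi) 1.056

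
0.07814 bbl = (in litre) 12.42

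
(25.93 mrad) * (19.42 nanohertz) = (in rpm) 4.809e-09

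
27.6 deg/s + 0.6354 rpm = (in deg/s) 31.41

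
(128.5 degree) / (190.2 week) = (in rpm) 1.862e-07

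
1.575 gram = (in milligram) 1575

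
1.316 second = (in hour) 0.0003656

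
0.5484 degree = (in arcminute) 32.9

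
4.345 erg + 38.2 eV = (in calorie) 1.038e-07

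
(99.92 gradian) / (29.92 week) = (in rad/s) 8.674e-08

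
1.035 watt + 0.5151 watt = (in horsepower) 0.002079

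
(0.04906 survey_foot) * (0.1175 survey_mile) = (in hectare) 0.0002828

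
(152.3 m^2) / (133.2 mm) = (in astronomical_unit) 7.643e-09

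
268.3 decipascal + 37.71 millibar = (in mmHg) 28.49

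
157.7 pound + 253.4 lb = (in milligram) 1.865e+08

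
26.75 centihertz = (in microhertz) 2.675e+05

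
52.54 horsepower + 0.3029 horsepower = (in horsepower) 52.84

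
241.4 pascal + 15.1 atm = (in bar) 15.3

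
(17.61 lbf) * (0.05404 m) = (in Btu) 0.004012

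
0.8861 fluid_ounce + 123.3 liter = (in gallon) 32.58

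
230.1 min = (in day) 0.1598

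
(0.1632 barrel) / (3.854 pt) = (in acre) 0.004716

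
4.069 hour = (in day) 0.1695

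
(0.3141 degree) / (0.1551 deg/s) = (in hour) 0.0005625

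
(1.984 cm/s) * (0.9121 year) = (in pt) 1.618e+09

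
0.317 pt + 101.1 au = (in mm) 1.512e+16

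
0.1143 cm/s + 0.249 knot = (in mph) 0.2891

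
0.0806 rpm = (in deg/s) 0.4836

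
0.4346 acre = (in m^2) 1759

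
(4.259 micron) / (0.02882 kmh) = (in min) 8.867e-06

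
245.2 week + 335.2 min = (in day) 1717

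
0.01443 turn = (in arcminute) 311.7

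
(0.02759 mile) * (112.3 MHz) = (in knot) 9.693e+09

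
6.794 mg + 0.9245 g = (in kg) 0.0009313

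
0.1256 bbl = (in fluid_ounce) 675.2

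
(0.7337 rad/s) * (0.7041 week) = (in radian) 3.124e+05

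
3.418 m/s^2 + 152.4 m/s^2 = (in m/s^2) 155.8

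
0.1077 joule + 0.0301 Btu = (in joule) 31.86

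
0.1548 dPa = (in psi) 2.245e-06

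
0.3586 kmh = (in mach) 0.0002925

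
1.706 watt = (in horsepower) 0.002288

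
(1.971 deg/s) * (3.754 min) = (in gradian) 493.3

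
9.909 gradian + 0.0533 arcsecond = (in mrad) 155.7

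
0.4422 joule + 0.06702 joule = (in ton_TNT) 1.217e-10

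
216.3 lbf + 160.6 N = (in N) 1123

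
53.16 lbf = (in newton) 236.5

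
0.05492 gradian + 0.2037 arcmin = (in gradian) 0.05869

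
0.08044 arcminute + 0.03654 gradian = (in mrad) 0.5974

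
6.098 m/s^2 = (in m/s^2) 6.098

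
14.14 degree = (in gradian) 15.71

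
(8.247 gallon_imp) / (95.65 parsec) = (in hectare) 1.27e-24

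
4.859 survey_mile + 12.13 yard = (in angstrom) 7.831e+13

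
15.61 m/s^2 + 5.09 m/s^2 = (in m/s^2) 20.7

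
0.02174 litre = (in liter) 0.02174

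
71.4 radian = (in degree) 4091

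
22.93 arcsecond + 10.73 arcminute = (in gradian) 0.2058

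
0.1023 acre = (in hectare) 0.0414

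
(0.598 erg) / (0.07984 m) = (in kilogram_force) 7.638e-08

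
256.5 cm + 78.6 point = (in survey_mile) 0.001611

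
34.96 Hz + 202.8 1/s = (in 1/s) 237.8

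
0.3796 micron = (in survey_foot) 1.245e-06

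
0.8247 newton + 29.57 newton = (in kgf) 3.099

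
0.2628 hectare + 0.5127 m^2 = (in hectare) 0.2629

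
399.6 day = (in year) 1.095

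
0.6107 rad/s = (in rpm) 5.832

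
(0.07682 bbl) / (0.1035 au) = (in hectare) 7.888e-17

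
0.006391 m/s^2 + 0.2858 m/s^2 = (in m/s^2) 0.2922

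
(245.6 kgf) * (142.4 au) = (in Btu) 4.863e+13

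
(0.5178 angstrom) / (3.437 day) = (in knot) 3.389e-16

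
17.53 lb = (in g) 7951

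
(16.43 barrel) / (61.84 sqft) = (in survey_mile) 0.0002825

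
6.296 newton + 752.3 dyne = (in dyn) 6.304e+05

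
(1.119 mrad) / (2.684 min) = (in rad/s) 6.949e-06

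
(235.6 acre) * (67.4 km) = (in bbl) 4.042e+11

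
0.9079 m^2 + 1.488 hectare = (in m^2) 1.488e+04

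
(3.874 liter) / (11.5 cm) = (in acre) 8.324e-06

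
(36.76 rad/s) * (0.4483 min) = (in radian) 988.8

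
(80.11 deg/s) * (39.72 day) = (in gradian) 3.055e+08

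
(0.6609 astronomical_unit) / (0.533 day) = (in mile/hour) 4.803e+06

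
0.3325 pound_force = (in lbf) 0.3325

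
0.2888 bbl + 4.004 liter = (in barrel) 0.314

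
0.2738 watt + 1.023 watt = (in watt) 1.297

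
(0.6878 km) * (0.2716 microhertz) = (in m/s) 0.0001868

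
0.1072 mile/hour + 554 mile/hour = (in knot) 481.5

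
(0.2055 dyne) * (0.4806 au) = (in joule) 1.477e+05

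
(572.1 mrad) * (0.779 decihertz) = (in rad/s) 0.04457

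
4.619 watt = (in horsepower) 0.006194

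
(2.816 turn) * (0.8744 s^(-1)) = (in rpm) 147.7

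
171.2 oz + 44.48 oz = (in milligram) 6.114e+06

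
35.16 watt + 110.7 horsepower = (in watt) 8.258e+04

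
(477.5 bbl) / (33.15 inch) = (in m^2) 90.16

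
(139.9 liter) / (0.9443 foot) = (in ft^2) 5.232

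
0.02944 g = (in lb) 6.49e-05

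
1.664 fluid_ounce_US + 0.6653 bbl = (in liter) 105.8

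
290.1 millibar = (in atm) 0.2863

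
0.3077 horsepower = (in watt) 229.5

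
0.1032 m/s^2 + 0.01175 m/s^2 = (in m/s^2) 0.1149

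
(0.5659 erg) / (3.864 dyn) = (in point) 4.151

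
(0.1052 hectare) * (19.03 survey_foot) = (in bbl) 3.838e+04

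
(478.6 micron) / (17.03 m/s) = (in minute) 4.684e-07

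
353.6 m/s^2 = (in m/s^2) 353.6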